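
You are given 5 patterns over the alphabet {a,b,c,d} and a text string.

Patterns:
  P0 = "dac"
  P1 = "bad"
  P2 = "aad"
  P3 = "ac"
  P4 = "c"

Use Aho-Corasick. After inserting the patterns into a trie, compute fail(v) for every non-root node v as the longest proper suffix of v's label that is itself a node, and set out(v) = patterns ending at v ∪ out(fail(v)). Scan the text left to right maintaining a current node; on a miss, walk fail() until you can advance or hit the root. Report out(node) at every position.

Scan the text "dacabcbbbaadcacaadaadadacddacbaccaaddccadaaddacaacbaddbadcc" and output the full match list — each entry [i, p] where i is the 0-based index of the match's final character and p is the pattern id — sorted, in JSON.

Construct AC machine:
Trie nodes:
  n0 'ε': a→7 b→4 c→11 d→1
  n1 'd': a→2
  n2 'da': c→3
  n3 'dac': ·  [P0 ends]
  n4 'b': a→5
  n5 'ba': d→6
  n6 'bad': ·  [P1 ends]
  n7 'a': a→8 c→10
  n8 'aa': d→9
  n9 'aad': ·  [P2 ends]
  n10 'ac': ·  [P3 ends]
  n11 'c': ·  [P4 ends]

Failure links (BFS by depth):
  n1('d'): parent n0 fail=0; on 'd' 0 → fail=0;  out ∅∪∅=∅
  n4('b'): parent n0 fail=0; on 'b' 0 → fail=0;  out ∅∪∅=∅
  n7('a'): parent n0 fail=0; on 'a' 0 → fail=0;  out ∅∪∅=∅
  n11('c'): parent n0 fail=0; on 'c' 0 → fail=0;  out {4}∪∅={4}
  n2('da'): parent n1 fail=0; on 'a' 0 → fail=7;  out ∅∪∅=∅
  n5('ba'): parent n4 fail=0; on 'a' 0 → fail=7;  out ∅∪∅=∅
  n8('aa'): parent n7 fail=0; on 'a' 0 → fail=7;  out ∅∪∅=∅
  n10('ac'): parent n7 fail=0; on 'c' 0 → fail=11;  out {3}∪{4}={3,4}
  n3('dac'): parent n2 fail=7; on 'c' 7 → fail=10;  out {0}∪{3,4}={0,3,4}
  n6('bad'): parent n5 fail=7; on 'd' 7→0 → fail=1;  out {1}∪∅={1}
  n9('aad'): parent n8 fail=7; on 'd' 7→0 → fail=1;  out {2}∪∅={2}

Text stream:
i=0 'd': node 0→1
i=1 'a': node 1→2
i=2 'c': node 2→3  emit P0@[0:2],P3@[1:2],P4@[2:2]
i=3 'a': node 3→7 (fail-walked)
i=4 'b': node 7→4 (fail-walked)
i=5 'c': node 4→11 (fail-walked)  emit P4@[5:5]
i=6 'b': node 11→4 (fail-walked)
i=7 'b': node 4→4 (fail-walked)
i=8 'b': node 4→4 (fail-walked)
i=9 'a': node 4→5
i=10 'a': node 5→8 (fail-walked)
i=11 'd': node 8→9  emit P2@[9:11]
i=12 'c': node 9→11 (fail-walked)  emit P4@[12:12]
i=13 'a': node 11→7 (fail-walked)
i=14 'c': node 7→10  emit P3@[13:14],P4@[14:14]
i=15 'a': node 10→7 (fail-walked)
i=16 'a': node 7→8
i=17 'd': node 8→9  emit P2@[15:17]
i=18 'a': node 9→2 (fail-walked)
i=19 'a': node 2→8 (fail-walked)
i=20 'd': node 8→9  emit P2@[18:20]
i=21 'a': node 9→2 (fail-walked)
i=22 'd': node 2→1 (fail-walked)
i=23 'a': node 1→2
i=24 'c': node 2→3  emit P0@[22:24],P3@[23:24],P4@[24:24]
i=25 'd': node 3→1 (fail-walked)
i=26 'd': node 1→1 (fail-walked)
i=27 'a': node 1→2
i=28 'c': node 2→3  emit P0@[26:28],P3@[27:28],P4@[28:28]
i=29 'b': node 3→4 (fail-walked)
i=30 'a': node 4→5
i=31 'c': node 5→10 (fail-walked)  emit P3@[30:31],P4@[31:31]
i=32 'c': node 10→11 (fail-walked)  emit P4@[32:32]
i=33 'a': node 11→7 (fail-walked)
i=34 'a': node 7→8
i=35 'd': node 8→9  emit P2@[33:35]
i=36 'd': node 9→1 (fail-walked)
i=37 'c': node 1→11 (fail-walked)  emit P4@[37:37]
i=38 'c': node 11→11 (fail-walked)  emit P4@[38:38]
i=39 'a': node 11→7 (fail-walked)
i=40 'd': node 7→1 (fail-walked)
i=41 'a': node 1→2
i=42 'a': node 2→8 (fail-walked)
i=43 'd': node 8→9  emit P2@[41:43]
i=44 'd': node 9→1 (fail-walked)
i=45 'a': node 1→2
i=46 'c': node 2→3  emit P0@[44:46],P3@[45:46],P4@[46:46]
i=47 'a': node 3→7 (fail-walked)
i=48 'a': node 7→8
i=49 'c': node 8→10 (fail-walked)  emit P3@[48:49],P4@[49:49]
i=50 'b': node 10→4 (fail-walked)
i=51 'a': node 4→5
i=52 'd': node 5→6  emit P1@[50:52]
i=53 'd': node 6→1 (fail-walked)
i=54 'b': node 1→4 (fail-walked)
i=55 'a': node 4→5
i=56 'd': node 5→6  emit P1@[54:56]
i=57 'c': node 6→11 (fail-walked)  emit P4@[57:57]
i=58 'c': node 11→11 (fail-walked)  emit P4@[58:58]

Matches: [[2,0],[2,3],[2,4],[5,4],[11,2],[12,4],[14,3],[14,4],[17,2],[20,2],[24,0],[24,3],[24,4],[28,0],[28,3],[28,4],[31,3],[31,4],[32,4],[35,2],[37,4],[38,4],[43,2],[46,0],[46,3],[46,4],[49,3],[49,4],[52,1],[56,1],[57,4],[58,4]]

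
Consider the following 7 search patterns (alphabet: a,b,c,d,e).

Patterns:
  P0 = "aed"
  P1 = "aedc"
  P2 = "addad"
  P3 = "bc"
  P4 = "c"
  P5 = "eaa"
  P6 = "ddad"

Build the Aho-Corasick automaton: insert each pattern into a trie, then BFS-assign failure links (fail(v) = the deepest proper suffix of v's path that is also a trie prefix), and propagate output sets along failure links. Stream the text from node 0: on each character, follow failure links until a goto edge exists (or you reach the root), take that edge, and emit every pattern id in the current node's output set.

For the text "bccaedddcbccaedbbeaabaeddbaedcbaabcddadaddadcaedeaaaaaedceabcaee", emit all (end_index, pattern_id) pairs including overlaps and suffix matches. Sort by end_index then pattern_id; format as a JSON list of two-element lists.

Build automaton:
Trie nodes:
  n0 'ε': a→1 b→9 c→11 d→15 e→12
  n1 'a': d→5 e→2
  n2 'ae': d→3
  n3 'aed': c→4  ←P0
  n4 'aedc': ·  ←P1
  n5 'ad': d→6
  n6 'add': a→7
  n7 'adda': d→8
  n8 'addad': ·  ←P2
  n9 'b': c→10
  n10 'bc': ·  ←P3
  n11 'c': ·  ←P4
  n12 'e': a→13
  n13 'ea': a→14
  n14 'eaa': ·  ←P5
  n15 'd': d→16
  n16 'dd': a→17
  n17 'dda': d→18
  n18 'ddad': ·  ←P6

Failure links (BFS by depth):
  n1('a'): parent n0 fail=0; on 'a' 0 → fail=0;  out ∅∪∅=∅
  n9('b'): parent n0 fail=0; on 'b' 0 → fail=0;  out ∅∪∅=∅
  n11('c'): parent n0 fail=0; on 'c' 0 → fail=0;  out {4}∪∅={4}
  n12('e'): parent n0 fail=0; on 'e' 0 → fail=0;  out ∅∪∅=∅
  n15('d'): parent n0 fail=0; on 'd' 0 → fail=0;  out ∅∪∅=∅
  n2('ae'): parent n1 fail=0; on 'e' 0 → fail=12;  out ∅∪∅=∅
  n5('ad'): parent n1 fail=0; on 'd' 0 → fail=15;  out ∅∪∅=∅
  n10('bc'): parent n9 fail=0; on 'c' 0 → fail=11;  out {3}∪{4}={3,4}
  n13('ea'): parent n12 fail=0; on 'a' 0 → fail=1;  out ∅∪∅=∅
  n16('dd'): parent n15 fail=0; on 'd' 0 → fail=15;  out ∅∪∅=∅
  n3('aed'): parent n2 fail=12; on 'd' 12→0 → fail=15;  out {0}∪∅={0}
  n6('add'): parent n5 fail=15; on 'd' 15 → fail=16;  out ∅∪∅=∅
  n14('eaa'): parent n13 fail=1; on 'a' 1→0 → fail=1;  out {5}∪∅={5}
  n17('dda'): parent n16 fail=15; on 'a' 15→0 → fail=1;  out ∅∪∅=∅
  n4('aedc'): parent n3 fail=15; on 'c' 15→0 → fail=11;  out {1}∪{4}={1,4}
  n7('adda'): parent n6 fail=16; on 'a' 16 → fail=17;  out ∅∪∅=∅
  n18('ddad'): parent n17 fail=1; on 'd' 1 → fail=5;  out {6}∪∅={6}
  n8('addad'): parent n7 fail=17; on 'd' 17 → fail=18;  out {2}∪{6}={2,6}

Text stream:
pos 0 'b': at 9
pos 1 'c': at 10  emit P3@[0:1],P4@[1:1]
pos 2 'c': at 11 ·f  emit P4@[2:2]
pos 3 'a': at 1 ·f
pos 4 'e': at 2
pos 5 'd': at 3  emit P0@[3:5]
pos 6 'd': at 16 ·f
pos 7 'd': at 16 ·f
pos 8 'c': at 11 ·f  emit P4@[8:8]
pos 9 'b': at 9 ·f
pos 10 'c': at 10  emit P3@[9:10],P4@[10:10]
pos 11 'c': at 11 ·f  emit P4@[11:11]
pos 12 'a': at 1 ·f
pos 13 'e': at 2
pos 14 'd': at 3  emit P0@[12:14]
pos 15 'b': at 9 ·f
pos 16 'b': at 9 ·f
pos 17 'e': at 12 ·f
pos 18 'a': at 13
pos 19 'a': at 14  emit P5@[17:19]
pos 20 'b': at 9 ·f
pos 21 'a': at 1 ·f
pos 22 'e': at 2
pos 23 'd': at 3  emit P0@[21:23]
pos 24 'd': at 16 ·f
pos 25 'b': at 9 ·f
pos 26 'a': at 1 ·f
pos 27 'e': at 2
pos 28 'd': at 3  emit P0@[26:28]
pos 29 'c': at 4  emit P1@[26:29],P4@[29:29]
pos 30 'b': at 9 ·f
pos 31 'a': at 1 ·f
pos 32 'a': at 1 ·f
pos 33 'b': at 9 ·f
pos 34 'c': at 10  emit P3@[33:34],P4@[34:34]
pos 35 'd': at 15 ·f
pos 36 'd': at 16
pos 37 'a': at 17
pos 38 'd': at 18  emit P6@[35:38]
pos 39 'a': at 1 ·f
pos 40 'd': at 5
pos 41 'd': at 6
pos 42 'a': at 7
pos 43 'd': at 8  emit P2@[39:43],P6@[40:43]
pos 44 'c': at 11 ·f  emit P4@[44:44]
pos 45 'a': at 1 ·f
pos 46 'e': at 2
pos 47 'd': at 3  emit P0@[45:47]
pos 48 'e': at 12 ·f
pos 49 'a': at 13
pos 50 'a': at 14  emit P5@[48:50]
pos 51 'a': at 1 ·f
pos 52 'a': at 1 ·f
pos 53 'a': at 1 ·f
pos 54 'e': at 2
pos 55 'd': at 3  emit P0@[53:55]
pos 56 'c': at 4  emit P1@[53:56],P4@[56:56]
pos 57 'e': at 12 ·f
pos 58 'a': at 13
pos 59 'b': at 9 ·f
pos 60 'c': at 10  emit P3@[59:60],P4@[60:60]
pos 61 'a': at 1 ·f
pos 62 'e': at 2
pos 63 'e': at 12 ·f

All matches (sorted): [[1,3],[1,4],[2,4],[5,0],[8,4],[10,3],[10,4],[11,4],[14,0],[19,5],[23,0],[28,0],[29,1],[29,4],[34,3],[34,4],[38,6],[43,2],[43,6],[44,4],[47,0],[50,5],[55,0],[56,1],[56,4],[60,3],[60,4]]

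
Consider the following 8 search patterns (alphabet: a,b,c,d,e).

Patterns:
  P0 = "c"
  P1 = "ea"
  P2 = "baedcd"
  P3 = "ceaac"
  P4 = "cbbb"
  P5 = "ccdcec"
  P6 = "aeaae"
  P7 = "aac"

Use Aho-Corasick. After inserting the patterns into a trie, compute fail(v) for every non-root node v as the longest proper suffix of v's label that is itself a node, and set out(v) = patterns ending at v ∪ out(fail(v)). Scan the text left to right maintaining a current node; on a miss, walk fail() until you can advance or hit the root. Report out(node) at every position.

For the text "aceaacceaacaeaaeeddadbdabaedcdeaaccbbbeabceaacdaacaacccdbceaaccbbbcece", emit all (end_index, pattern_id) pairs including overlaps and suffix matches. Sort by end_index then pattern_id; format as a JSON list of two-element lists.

Build:
Trie (insert patterns):
  0='ε' goto a→22 b→4 c→1 e→2
  1='c' goto b→14 c→17 e→10  ←P0
  2='e' goto a→3
  3='ea' goto ·  ←P1
  4='b' goto a→5
  5='ba' goto e→6
  6='bae' goto d→7
  7='baed' goto c→8
  8='baedc' goto d→9
  9='baedcd' goto ·  ←P2
  10='ce' goto a→11
  11='cea' goto a→12
  12='ceaa' goto c→13
  13='ceaac' goto ·  ←P3
  14='cb' goto b→15
  15='cbb' goto b→16
  16='cbbb' goto ·  ←P4
  17='cc' goto d→18
  18='ccd' goto c→19
  19='ccdc' goto e→20
  20='ccdce' goto c→21
  21='ccdcec' goto ·  ←P5
  22='a' goto a→27 e→23
  23='ae' goto a→24
  24='aea' goto a→25
  25='aeaa' goto e→26
  26='aeaae' goto ·  ←P6
  27='aa' goto c→28
  28='aac' goto ·  ←P7

BFS fail/out derivation:
  n1('c'): parent n0 fail=0; on 'c' 0 → fail=0;  out {0}∪∅={0}
  n2('e'): parent n0 fail=0; on 'e' 0 → fail=0;  out ∅∪∅=∅
  n4('b'): parent n0 fail=0; on 'b' 0 → fail=0;  out ∅∪∅=∅
  n22('a'): parent n0 fail=0; on 'a' 0 → fail=0;  out ∅∪∅=∅
  n3('ea'): parent n2 fail=0; on 'a' 0 → fail=22;  out {1}∪∅={1}
  n5('ba'): parent n4 fail=0; on 'a' 0 → fail=22;  out ∅∪∅=∅
  n10('ce'): parent n1 fail=0; on 'e' 0 → fail=2;  out ∅∪∅=∅
  n14('cb'): parent n1 fail=0; on 'b' 0 → fail=4;  out ∅∪∅=∅
  n17('cc'): parent n1 fail=0; on 'c' 0 → fail=1;  out ∅∪{0}={0}
  n23('ae'): parent n22 fail=0; on 'e' 0 → fail=2;  out ∅∪∅=∅
  n27('aa'): parent n22 fail=0; on 'a' 0 → fail=22;  out ∅∪∅=∅
  n6('bae'): parent n5 fail=22; on 'e' 22 → fail=23;  out ∅∪∅=∅
  n11('cea'): parent n10 fail=2; on 'a' 2 → fail=3;  out ∅∪{1}={1}
  n15('cbb'): parent n14 fail=4; on 'b' 4→0 → fail=4;  out ∅∪∅=∅
  n18('ccd'): parent n17 fail=1; on 'd' 1→0 → fail=0;  out ∅∪∅=∅
  n24('aea'): parent n23 fail=2; on 'a' 2 → fail=3;  out ∅∪{1}={1}
  n28('aac'): parent n27 fail=22; on 'c' 22→0 → fail=1;  out {7}∪{0}={0,7}
  n7('baed'): parent n6 fail=23; on 'd' 23→2→0 → fail=0;  out ∅∪∅=∅
  n12('ceaa'): parent n11 fail=3; on 'a' 3→22 → fail=27;  out ∅∪∅=∅
  n16('cbbb'): parent n15 fail=4; on 'b' 4→0 → fail=4;  out {4}∪∅={4}
  n19('ccdc'): parent n18 fail=0; on 'c' 0 → fail=1;  out ∅∪{0}={0}
  n25('aeaa'): parent n24 fail=3; on 'a' 3→22 → fail=27;  out ∅∪∅=∅
  n8('baedc'): parent n7 fail=0; on 'c' 0 → fail=1;  out ∅∪{0}={0}
  n13('ceaac'): parent n12 fail=27; on 'c' 27 → fail=28;  out {3}∪{0,7}={0,3,7}
  n20('ccdce'): parent n19 fail=1; on 'e' 1 → fail=10;  out ∅∪∅=∅
  n26('aeaae'): parent n25 fail=27; on 'e' 27→22 → fail=23;  out {6}∪∅={6}
  n9('baedcd'): parent n8 fail=1; on 'd' 1→0 → fail=0;  out {2}∪∅={2}
  n21('ccdcec'): parent n20 fail=10; on 'c' 10→2→0 → fail=1;  out {5}∪{0}={0,5}

Text stream:
pos 0 'a': at 22
pos 1 'c': at 1 (via fail)  ** P0@[1:1]
pos 2 'e': at 10
pos 3 'a': at 11  ** P1@[2:3]
pos 4 'a': at 12
pos 5 'c': at 13  ** P0@[5:5],P3@[1:5],P7@[3:5]
pos 6 'c': at 17 (via fail)  ** P0@[6:6]
pos 7 'e': at 10 (via fail)
pos 8 'a': at 11  ** P1@[7:8]
pos 9 'a': at 12
pos 10 'c': at 13  ** P0@[10:10],P3@[6:10],P7@[8:10]
pos 11 'a': at 22 (via fail)
pos 12 'e': at 23
pos 13 'a': at 24  ** P1@[12:13]
pos 14 'a': at 25
pos 15 'e': at 26  ** P6@[11:15]
pos 16 'e': at 2 (via fail)
pos 17 'd': at 0 (via fail)
pos 18 'd': at 0
pos 19 'a': at 22
pos 20 'd': at 0 (via fail)
pos 21 'b': at 4
pos 22 'd': at 0 (via fail)
pos 23 'a': at 22
pos 24 'b': at 4 (via fail)
pos 25 'a': at 5
pos 26 'e': at 6
pos 27 'd': at 7
pos 28 'c': at 8  ** P0@[28:28]
pos 29 'd': at 9  ** P2@[24:29]
pos 30 'e': at 2 (via fail)
pos 31 'a': at 3  ** P1@[30:31]
pos 32 'a': at 27 (via fail)
pos 33 'c': at 28  ** P0@[33:33],P7@[31:33]
pos 34 'c': at 17 (via fail)  ** P0@[34:34]
pos 35 'b': at 14 (via fail)
pos 36 'b': at 15
pos 37 'b': at 16  ** P4@[34:37]
pos 38 'e': at 2 (via fail)
pos 39 'a': at 3  ** P1@[38:39]
pos 40 'b': at 4 (via fail)
pos 41 'c': at 1 (via fail)  ** P0@[41:41]
pos 42 'e': at 10
pos 43 'a': at 11  ** P1@[42:43]
pos 44 'a': at 12
pos 45 'c': at 13  ** P0@[45:45],P3@[41:45],P7@[43:45]
pos 46 'd': at 0 (via fail)
pos 47 'a': at 22
pos 48 'a': at 27
pos 49 'c': at 28  ** P0@[49:49],P7@[47:49]
pos 50 'a': at 22 (via fail)
pos 51 'a': at 27
pos 52 'c': at 28  ** P0@[52:52],P7@[50:52]
pos 53 'c': at 17 (via fail)  ** P0@[53:53]
pos 54 'c': at 17 (via fail)  ** P0@[54:54]
pos 55 'd': at 18
pos 56 'b': at 4 (via fail)
pos 57 'c': at 1 (via fail)  ** P0@[57:57]
pos 58 'e': at 10
pos 59 'a': at 11  ** P1@[58:59]
pos 60 'a': at 12
pos 61 'c': at 13  ** P0@[61:61],P3@[57:61],P7@[59:61]
pos 62 'c': at 17 (via fail)  ** P0@[62:62]
pos 63 'b': at 14 (via fail)
pos 64 'b': at 15
pos 65 'b': at 16  ** P4@[62:65]
pos 66 'c': at 1 (via fail)  ** P0@[66:66]
pos 67 'e': at 10
pos 68 'c': at 1 (via fail)  ** P0@[68:68]
pos 69 'e': at 10

Result: [[1,0],[3,1],[5,0],[5,3],[5,7],[6,0],[8,1],[10,0],[10,3],[10,7],[13,1],[15,6],[28,0],[29,2],[31,1],[33,0],[33,7],[34,0],[37,4],[39,1],[41,0],[43,1],[45,0],[45,3],[45,7],[49,0],[49,7],[52,0],[52,7],[53,0],[54,0],[57,0],[59,1],[61,0],[61,3],[61,7],[62,0],[65,4],[66,0],[68,0]]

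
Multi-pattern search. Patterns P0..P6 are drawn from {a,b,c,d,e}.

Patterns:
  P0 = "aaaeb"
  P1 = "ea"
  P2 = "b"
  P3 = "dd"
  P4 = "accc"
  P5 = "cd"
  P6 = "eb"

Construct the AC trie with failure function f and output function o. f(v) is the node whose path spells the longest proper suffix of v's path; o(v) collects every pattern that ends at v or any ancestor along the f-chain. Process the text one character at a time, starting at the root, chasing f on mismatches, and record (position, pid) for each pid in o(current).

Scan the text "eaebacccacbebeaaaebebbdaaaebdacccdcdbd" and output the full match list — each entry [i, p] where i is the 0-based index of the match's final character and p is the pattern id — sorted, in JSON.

Build automaton:
Trie (insert patterns):
  0='ε' goto a→1 b→8 c→14 d→9 e→6
  1='a' goto a→2 c→11
  2='aa' goto a→3
  3='aaa' goto e→4
  4='aaae' goto b→5
  5='aaaeb' goto ·  [P0 ends]
  6='e' goto a→7 b→16
  7='ea' goto ·  [P1 ends]
  8='b' goto ·  [P2 ends]
  9='d' goto d→10
  10='dd' goto ·  [P3 ends]
  11='ac' goto c→12
  12='acc' goto c→13
  13='accc' goto ·  [P4 ends]
  14='c' goto d→15
  15='cd' goto ·  [P5 ends]
  16='eb' goto ·  [P6 ends]

BFS fail/out derivation:
  fail(1) 'a': from fail(0)=0 chase 'a': 0 ⇒ 0;  out=∅∪out(0)=∅
  fail(6) 'e': from fail(0)=0 chase 'e': 0 ⇒ 0;  out=∅∪out(0)=∅
  fail(8) 'b': from fail(0)=0 chase 'b': 0 ⇒ 0;  out={2}∪out(0)={2}
  fail(9) 'd': from fail(0)=0 chase 'd': 0 ⇒ 0;  out=∅∪out(0)=∅
  fail(14) 'c': from fail(0)=0 chase 'c': 0 ⇒ 0;  out=∅∪out(0)=∅
  fail(2) 'aa': from fail(1)=0 chase 'a': 0 ⇒ 1;  out=∅∪out(1)=∅
  fail(7) 'ea': from fail(6)=0 chase 'a': 0 ⇒ 1;  out={1}∪out(1)={1}
  fail(10) 'dd': from fail(9)=0 chase 'd': 0 ⇒ 9;  out={3}∪out(9)={3}
  fail(11) 'ac': from fail(1)=0 chase 'c': 0 ⇒ 14;  out=∅∪out(14)=∅
  fail(15) 'cd': from fail(14)=0 chase 'd': 0 ⇒ 9;  out={5}∪out(9)={5}
  fail(16) 'eb': from fail(6)=0 chase 'b': 0 ⇒ 8;  out={6}∪out(8)={2,6}
  fail(3) 'aaa': from fail(2)=1 chase 'a': 1 ⇒ 2;  out=∅∪out(2)=∅
  fail(12) 'acc': from fail(11)=14 chase 'c': 14→0 ⇒ 14;  out=∅∪out(14)=∅
  fail(4) 'aaae': from fail(3)=2 chase 'e': 2→1→0 ⇒ 6;  out=∅∪out(6)=∅
  fail(13) 'accc': from fail(12)=14 chase 'c': 14→0 ⇒ 14;  out={4}∪out(14)={4}
  fail(5) 'aaaeb': from fail(4)=6 chase 'b': 6 ⇒ 16;  out={0}∪out(16)={0,2,6}

Scan:
pos 0 'e': at 6
pos 1 'a': at 7  ** P1@[0:1]
pos 2 'e': at 6 ·f
pos 3 'b': at 16  ** P2@[3:3],P6@[2:3]
pos 4 'a': at 1 ·f
pos 5 'c': at 11
pos 6 'c': at 12
pos 7 'c': at 13  ** P4@[4:7]
pos 8 'a': at 1 ·f
pos 9 'c': at 11
pos 10 'b': at 8 ·f  ** P2@[10:10]
pos 11 'e': at 6 ·f
pos 12 'b': at 16  ** P2@[12:12],P6@[11:12]
pos 13 'e': at 6 ·f
pos 14 'a': at 7  ** P1@[13:14]
pos 15 'a': at 2 ·f
pos 16 'a': at 3
pos 17 'e': at 4
pos 18 'b': at 5  ** P0@[14:18],P2@[18:18],P6@[17:18]
pos 19 'e': at 6 ·f
pos 20 'b': at 16  ** P2@[20:20],P6@[19:20]
pos 21 'b': at 8 ·f  ** P2@[21:21]
pos 22 'd': at 9 ·f
pos 23 'a': at 1 ·f
pos 24 'a': at 2
pos 25 'a': at 3
pos 26 'e': at 4
pos 27 'b': at 5  ** P0@[23:27],P2@[27:27],P6@[26:27]
pos 28 'd': at 9 ·f
pos 29 'a': at 1 ·f
pos 30 'c': at 11
pos 31 'c': at 12
pos 32 'c': at 13  ** P4@[29:32]
pos 33 'd': at 15 ·f  ** P5@[32:33]
pos 34 'c': at 14 ·f
pos 35 'd': at 15  ** P5@[34:35]
pos 36 'b': at 8 ·f  ** P2@[36:36]
pos 37 'd': at 9 ·f

Matches: [[1,1],[3,2],[3,6],[7,4],[10,2],[12,2],[12,6],[14,1],[18,0],[18,2],[18,6],[20,2],[20,6],[21,2],[27,0],[27,2],[27,6],[32,4],[33,5],[35,5],[36,2]]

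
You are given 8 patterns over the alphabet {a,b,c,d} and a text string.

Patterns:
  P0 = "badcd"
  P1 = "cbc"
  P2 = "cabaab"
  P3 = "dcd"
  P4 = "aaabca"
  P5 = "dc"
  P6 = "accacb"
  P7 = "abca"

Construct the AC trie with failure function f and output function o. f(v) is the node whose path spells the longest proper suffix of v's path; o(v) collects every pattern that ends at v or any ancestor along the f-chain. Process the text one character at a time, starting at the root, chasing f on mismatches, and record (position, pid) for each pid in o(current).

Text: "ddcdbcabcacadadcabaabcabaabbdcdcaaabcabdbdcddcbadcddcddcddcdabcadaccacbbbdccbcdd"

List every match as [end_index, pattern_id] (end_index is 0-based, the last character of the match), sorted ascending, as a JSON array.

Construct AC machine:
Trie (insert patterns):
  n0 'ε': a→17 b→1 c→6 d→14
  n1 'b': a→2
  n2 'ba': d→3
  n3 'bad': c→4
  n4 'badc': d→5
  n5 'badcd': ·  [P0 ends]
  n6 'c': a→9 b→7
  n7 'cb': c→8
  n8 'cbc': ·  [P1 ends]
  n9 'ca': b→10
  n10 'cab': a→11
  n11 'caba': a→12
  n12 'cabaa': b→13
  n13 'cabaab': ·  [P2 ends]
  n14 'd': c→15
  n15 'dc': d→16  [P5 ends]
  n16 'dcd': ·  [P3 ends]
  n17 'a': a→18 b→28 c→23
  n18 'aa': a→19
  n19 'aaa': b→20
  n20 'aaab': c→21
  n21 'aaabc': a→22
  n22 'aaabca': ·  [P4 ends]
  n23 'ac': c→24
  n24 'acc': a→25
  n25 'acca': c→26
  n26 'accac': b→27
  n27 'accacb': ·  [P6 ends]
  n28 'ab': c→29
  n29 'abc': a→30
  n30 'abca': ·  [P7 ends]

Failure links (BFS by depth):
  n1('b'): parent n0 fail=0; on 'b' 0 → fail=0;  out ∅∪∅=∅
  n6('c'): parent n0 fail=0; on 'c' 0 → fail=0;  out ∅∪∅=∅
  n14('d'): parent n0 fail=0; on 'd' 0 → fail=0;  out ∅∪∅=∅
  n17('a'): parent n0 fail=0; on 'a' 0 → fail=0;  out ∅∪∅=∅
  n2('ba'): parent n1 fail=0; on 'a' 0 → fail=17;  out ∅∪∅=∅
  n7('cb'): parent n6 fail=0; on 'b' 0 → fail=1;  out ∅∪∅=∅
  n9('ca'): parent n6 fail=0; on 'a' 0 → fail=17;  out ∅∪∅=∅
  n15('dc'): parent n14 fail=0; on 'c' 0 → fail=6;  out {5}∪∅={5}
  n18('aa'): parent n17 fail=0; on 'a' 0 → fail=17;  out ∅∪∅=∅
  n23('ac'): parent n17 fail=0; on 'c' 0 → fail=6;  out ∅∪∅=∅
  n28('ab'): parent n17 fail=0; on 'b' 0 → fail=1;  out ∅∪∅=∅
  n3('bad'): parent n2 fail=17; on 'd' 17→0 → fail=14;  out ∅∪∅=∅
  n8('cbc'): parent n7 fail=1; on 'c' 1→0 → fail=6;  out {1}∪∅={1}
  n10('cab'): parent n9 fail=17; on 'b' 17 → fail=28;  out ∅∪∅=∅
  n16('dcd'): parent n15 fail=6; on 'd' 6→0 → fail=14;  out {3}∪∅={3}
  n19('aaa'): parent n18 fail=17; on 'a' 17 → fail=18;  out ∅∪∅=∅
  n24('acc'): parent n23 fail=6; on 'c' 6→0 → fail=6;  out ∅∪∅=∅
  n29('abc'): parent n28 fail=1; on 'c' 1→0 → fail=6;  out ∅∪∅=∅
  n4('badc'): parent n3 fail=14; on 'c' 14 → fail=15;  out ∅∪{5}={5}
  n11('caba'): parent n10 fail=28; on 'a' 28→1 → fail=2;  out ∅∪∅=∅
  n20('aaab'): parent n19 fail=18; on 'b' 18→17 → fail=28;  out ∅∪∅=∅
  n25('acca'): parent n24 fail=6; on 'a' 6 → fail=9;  out ∅∪∅=∅
  n30('abca'): parent n29 fail=6; on 'a' 6 → fail=9;  out {7}∪∅={7}
  n5('badcd'): parent n4 fail=15; on 'd' 15 → fail=16;  out {0}∪{3}={0,3}
  n12('cabaa'): parent n11 fail=2; on 'a' 2→17 → fail=18;  out ∅∪∅=∅
  n21('aaabc'): parent n20 fail=28; on 'c' 28 → fail=29;  out ∅∪∅=∅
  n26('accac'): parent n25 fail=9; on 'c' 9→17 → fail=23;  out ∅∪∅=∅
  n13('cabaab'): parent n12 fail=18; on 'b' 18→17 → fail=28;  out {2}∪∅={2}
  n22('aaabca'): parent n21 fail=29; on 'a' 29 → fail=30;  out {4}∪{7}={4,7}
  n27('accacb'): parent n26 fail=23; on 'b' 23→6 → fail=7;  out {6}∪∅={6}

Scan:
[0] read 'd'  n0⇒n14
[1] read 'd'  n14⇒n14 (via fail)
[2] read 'c'  n14⇒n15  emit P5@[1:2]
[3] read 'd'  n15⇒n16  emit P3@[1:3]
[4] read 'b'  n16⇒n1 (via fail)
[5] read 'c'  n1⇒n6 (via fail)
[6] read 'a'  n6⇒n9
[7] read 'b'  n9⇒n10
[8] read 'c'  n10⇒n29 (via fail)
[9] read 'a'  n29⇒n30  emit P7@[6:9]
[10] read 'c'  n30⇒n23 (via fail)
[11] read 'a'  n23⇒n9 (via fail)
[12] read 'd'  n9⇒n14 (via fail)
[13] read 'a'  n14⇒n17 (via fail)
[14] read 'd'  n17⇒n14 (via fail)
[15] read 'c'  n14⇒n15  emit P5@[14:15]
[16] read 'a'  n15⇒n9 (via fail)
[17] read 'b'  n9⇒n10
[18] read 'a'  n10⇒n11
[19] read 'a'  n11⇒n12
[20] read 'b'  n12⇒n13  emit P2@[15:20]
[21] read 'c'  n13⇒n29 (via fail)
[22] read 'a'  n29⇒n30  emit P7@[19:22]
[23] read 'b'  n30⇒n10 (via fail)
[24] read 'a'  n10⇒n11
[25] read 'a'  n11⇒n12
[26] read 'b'  n12⇒n13  emit P2@[21:26]
[27] read 'b'  n13⇒n1 (via fail)
[28] read 'd'  n1⇒n14 (via fail)
[29] read 'c'  n14⇒n15  emit P5@[28:29]
[30] read 'd'  n15⇒n16  emit P3@[28:30]
[31] read 'c'  n16⇒n15 (via fail)  emit P5@[30:31]
[32] read 'a'  n15⇒n9 (via fail)
[33] read 'a'  n9⇒n18 (via fail)
[34] read 'a'  n18⇒n19
[35] read 'b'  n19⇒n20
[36] read 'c'  n20⇒n21
[37] read 'a'  n21⇒n22  emit P4@[32:37],P7@[34:37]
[38] read 'b'  n22⇒n10 (via fail)
[39] read 'd'  n10⇒n14 (via fail)
[40] read 'b'  n14⇒n1 (via fail)
[41] read 'd'  n1⇒n14 (via fail)
[42] read 'c'  n14⇒n15  emit P5@[41:42]
[43] read 'd'  n15⇒n16  emit P3@[41:43]
[44] read 'd'  n16⇒n14 (via fail)
[45] read 'c'  n14⇒n15  emit P5@[44:45]
[46] read 'b'  n15⇒n7 (via fail)
[47] read 'a'  n7⇒n2 (via fail)
[48] read 'd'  n2⇒n3
[49] read 'c'  n3⇒n4  emit P5@[48:49]
[50] read 'd'  n4⇒n5  emit P0@[46:50],P3@[48:50]
[51] read 'd'  n5⇒n14 (via fail)
[52] read 'c'  n14⇒n15  emit P5@[51:52]
[53] read 'd'  n15⇒n16  emit P3@[51:53]
[54] read 'd'  n16⇒n14 (via fail)
[55] read 'c'  n14⇒n15  emit P5@[54:55]
[56] read 'd'  n15⇒n16  emit P3@[54:56]
[57] read 'd'  n16⇒n14 (via fail)
[58] read 'c'  n14⇒n15  emit P5@[57:58]
[59] read 'd'  n15⇒n16  emit P3@[57:59]
[60] read 'a'  n16⇒n17 (via fail)
[61] read 'b'  n17⇒n28
[62] read 'c'  n28⇒n29
[63] read 'a'  n29⇒n30  emit P7@[60:63]
[64] read 'd'  n30⇒n14 (via fail)
[65] read 'a'  n14⇒n17 (via fail)
[66] read 'c'  n17⇒n23
[67] read 'c'  n23⇒n24
[68] read 'a'  n24⇒n25
[69] read 'c'  n25⇒n26
[70] read 'b'  n26⇒n27  emit P6@[65:70]
[71] read 'b'  n27⇒n1 (via fail)
[72] read 'b'  n1⇒n1 (via fail)
[73] read 'd'  n1⇒n14 (via fail)
[74] read 'c'  n14⇒n15  emit P5@[73:74]
[75] read 'c'  n15⇒n6 (via fail)
[76] read 'b'  n6⇒n7
[77] read 'c'  n7⇒n8  emit P1@[75:77]
[78] read 'd'  n8⇒n14 (via fail)
[79] read 'd'  n14⇒n14 (via fail)

Matches: [[2,5],[3,3],[9,7],[15,5],[20,2],[22,7],[26,2],[29,5],[30,3],[31,5],[37,4],[37,7],[42,5],[43,3],[45,5],[49,5],[50,0],[50,3],[52,5],[53,3],[55,5],[56,3],[58,5],[59,3],[63,7],[70,6],[74,5],[77,1]]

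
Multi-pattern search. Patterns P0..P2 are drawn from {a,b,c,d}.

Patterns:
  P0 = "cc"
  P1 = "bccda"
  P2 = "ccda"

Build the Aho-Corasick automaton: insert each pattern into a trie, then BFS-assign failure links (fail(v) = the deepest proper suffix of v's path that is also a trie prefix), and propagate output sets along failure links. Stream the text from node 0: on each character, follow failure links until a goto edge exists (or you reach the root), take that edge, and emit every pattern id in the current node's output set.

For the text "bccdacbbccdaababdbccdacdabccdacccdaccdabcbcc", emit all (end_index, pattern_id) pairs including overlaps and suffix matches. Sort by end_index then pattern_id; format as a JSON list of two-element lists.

Construct AC machine:
Trie (insert patterns):
  0='ε' goto b→3 c→1
  1='c' goto c→2
  2='cc' goto d→8  ←P0
  3='b' goto c→4
  4='bc' goto c→5
  5='bcc' goto d→6
  6='bccd' goto a→7
  7='bccda' goto ·  ←P1
  8='ccd' goto a→9
  9='ccda' goto ·  ←P2

Failure links (BFS by depth):
  n1('c'): parent n0 fail=0; on 'c' 0 → fail=0;  out ∅∪∅=∅
  n3('b'): parent n0 fail=0; on 'b' 0 → fail=0;  out ∅∪∅=∅
  n2('cc'): parent n1 fail=0; on 'c' 0 → fail=1;  out {0}∪∅={0}
  n4('bc'): parent n3 fail=0; on 'c' 0 → fail=1;  out ∅∪∅=∅
  n5('bcc'): parent n4 fail=1; on 'c' 1 → fail=2;  out ∅∪{0}={0}
  n8('ccd'): parent n2 fail=1; on 'd' 1→0 → fail=0;  out ∅∪∅=∅
  n6('bccd'): parent n5 fail=2; on 'd' 2 → fail=8;  out ∅∪∅=∅
  n9('ccda'): parent n8 fail=0; on 'a' 0 → fail=0;  out {2}∪∅={2}
  n7('bccda'): parent n6 fail=8; on 'a' 8 → fail=9;  out {1}∪{2}={1,2}

Text stream:
pos 0 'b': at 3
pos 1 'c': at 4
pos 2 'c': at 5  emit P0@[1:2]
pos 3 'd': at 6
pos 4 'a': at 7  emit P1@[0:4],P2@[1:4]
pos 5 'c': at 1 (via fail)
pos 6 'b': at 3 (via fail)
pos 7 'b': at 3 (via fail)
pos 8 'c': at 4
pos 9 'c': at 5  emit P0@[8:9]
pos 10 'd': at 6
pos 11 'a': at 7  emit P1@[7:11],P2@[8:11]
pos 12 'a': at 0 (via fail)
pos 13 'b': at 3
pos 14 'a': at 0 (via fail)
pos 15 'b': at 3
pos 16 'd': at 0 (via fail)
pos 17 'b': at 3
pos 18 'c': at 4
pos 19 'c': at 5  emit P0@[18:19]
pos 20 'd': at 6
pos 21 'a': at 7  emit P1@[17:21],P2@[18:21]
pos 22 'c': at 1 (via fail)
pos 23 'd': at 0 (via fail)
pos 24 'a': at 0
pos 25 'b': at 3
pos 26 'c': at 4
pos 27 'c': at 5  emit P0@[26:27]
pos 28 'd': at 6
pos 29 'a': at 7  emit P1@[25:29],P2@[26:29]
pos 30 'c': at 1 (via fail)
pos 31 'c': at 2  emit P0@[30:31]
pos 32 'c': at 2 (via fail)  emit P0@[31:32]
pos 33 'd': at 8
pos 34 'a': at 9  emit P2@[31:34]
pos 35 'c': at 1 (via fail)
pos 36 'c': at 2  emit P0@[35:36]
pos 37 'd': at 8
pos 38 'a': at 9  emit P2@[35:38]
pos 39 'b': at 3 (via fail)
pos 40 'c': at 4
pos 41 'b': at 3 (via fail)
pos 42 'c': at 4
pos 43 'c': at 5  emit P0@[42:43]

Matches: [[2,0],[4,1],[4,2],[9,0],[11,1],[11,2],[19,0],[21,1],[21,2],[27,0],[29,1],[29,2],[31,0],[32,0],[34,2],[36,0],[38,2],[43,0]]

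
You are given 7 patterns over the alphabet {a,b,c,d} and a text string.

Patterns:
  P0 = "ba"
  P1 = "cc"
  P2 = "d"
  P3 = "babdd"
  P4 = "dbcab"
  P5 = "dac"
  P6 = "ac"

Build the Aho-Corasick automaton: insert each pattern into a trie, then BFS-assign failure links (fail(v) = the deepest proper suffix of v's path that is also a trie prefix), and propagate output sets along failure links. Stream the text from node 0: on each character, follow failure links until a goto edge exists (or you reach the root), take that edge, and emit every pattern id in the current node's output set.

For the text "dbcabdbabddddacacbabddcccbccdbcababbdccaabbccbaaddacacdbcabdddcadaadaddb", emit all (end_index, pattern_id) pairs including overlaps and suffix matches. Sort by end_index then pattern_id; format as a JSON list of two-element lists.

Construct AC machine:
Trie nodes:
  n0 'ε': a→15 b→1 c→3 d→5
  n1 'b': a→2
  n2 'ba': b→6  ←P0
  n3 'c': c→4
  n4 'cc': ·  ←P1
  n5 'd': a→13 b→9  ←P2
  n6 'bab': d→7
  n7 'babd': d→8
  n8 'babdd': ·  ←P3
  n9 'db': c→10
  n10 'dbc': a→11
  n11 'dbca': b→12
  n12 'dbcab': ·  ←P4
  n13 'da': c→14
  n14 'dac': ·  ←P5
  n15 'a': c→16
  n16 'ac': ·  ←P6

BFS fail/out derivation:
  fail(1) 'b': from fail(0)=0 chase 'b': 0 ⇒ 0;  out=∅∪out(0)=∅
  fail(3) 'c': from fail(0)=0 chase 'c': 0 ⇒ 0;  out=∅∪out(0)=∅
  fail(5) 'd': from fail(0)=0 chase 'd': 0 ⇒ 0;  out={2}∪out(0)={2}
  fail(15) 'a': from fail(0)=0 chase 'a': 0 ⇒ 0;  out=∅∪out(0)=∅
  fail(2) 'ba': from fail(1)=0 chase 'a': 0 ⇒ 15;  out={0}∪out(15)={0}
  fail(4) 'cc': from fail(3)=0 chase 'c': 0 ⇒ 3;  out={1}∪out(3)={1}
  fail(9) 'db': from fail(5)=0 chase 'b': 0 ⇒ 1;  out=∅∪out(1)=∅
  fail(13) 'da': from fail(5)=0 chase 'a': 0 ⇒ 15;  out=∅∪out(15)=∅
  fail(16) 'ac': from fail(15)=0 chase 'c': 0 ⇒ 3;  out={6}∪out(3)={6}
  fail(6) 'bab': from fail(2)=15 chase 'b': 15→0 ⇒ 1;  out=∅∪out(1)=∅
  fail(10) 'dbc': from fail(9)=1 chase 'c': 1→0 ⇒ 3;  out=∅∪out(3)=∅
  fail(14) 'dac': from fail(13)=15 chase 'c': 15 ⇒ 16;  out={5}∪out(16)={5,6}
  fail(7) 'babd': from fail(6)=1 chase 'd': 1→0 ⇒ 5;  out=∅∪out(5)={2}
  fail(11) 'dbca': from fail(10)=3 chase 'a': 3→0 ⇒ 15;  out=∅∪out(15)=∅
  fail(8) 'babdd': from fail(7)=5 chase 'd': 5→0 ⇒ 5;  out={3}∪out(5)={2,3}
  fail(12) 'dbcab': from fail(11)=15 chase 'b': 15→0 ⇒ 1;  out={4}∪out(1)={4}

Scan:
i=0 'd': node 0→5  ** P2@[0:0]
i=1 'b': node 5→9
i=2 'c': node 9→10
i=3 'a': node 10→11
i=4 'b': node 11→12  ** P4@[0:4]
i=5 'd': node 12→5 (via fail)  ** P2@[5:5]
i=6 'b': node 5→9
i=7 'a': node 9→2 (via fail)  ** P0@[6:7]
i=8 'b': node 2→6
i=9 'd': node 6→7  ** P2@[9:9]
i=10 'd': node 7→8  ** P2@[10:10],P3@[6:10]
i=11 'd': node 8→5 (via fail)  ** P2@[11:11]
i=12 'd': node 5→5 (via fail)  ** P2@[12:12]
i=13 'a': node 5→13
i=14 'c': node 13→14  ** P5@[12:14],P6@[13:14]
i=15 'a': node 14→15 (via fail)
i=16 'c': node 15→16  ** P6@[15:16]
i=17 'b': node 16→1 (via fail)
i=18 'a': node 1→2  ** P0@[17:18]
i=19 'b': node 2→6
i=20 'd': node 6→7  ** P2@[20:20]
i=21 'd': node 7→8  ** P2@[21:21],P3@[17:21]
i=22 'c': node 8→3 (via fail)
i=23 'c': node 3→4  ** P1@[22:23]
i=24 'c': node 4→4 (via fail)  ** P1@[23:24]
i=25 'b': node 4→1 (via fail)
i=26 'c': node 1→3 (via fail)
i=27 'c': node 3→4  ** P1@[26:27]
i=28 'd': node 4→5 (via fail)  ** P2@[28:28]
i=29 'b': node 5→9
i=30 'c': node 9→10
i=31 'a': node 10→11
i=32 'b': node 11→12  ** P4@[28:32]
i=33 'a': node 12→2 (via fail)  ** P0@[32:33]
i=34 'b': node 2→6
i=35 'b': node 6→1 (via fail)
i=36 'd': node 1→5 (via fail)  ** P2@[36:36]
i=37 'c': node 5→3 (via fail)
i=38 'c': node 3→4  ** P1@[37:38]
i=39 'a': node 4→15 (via fail)
i=40 'a': node 15→15 (via fail)
i=41 'b': node 15→1 (via fail)
i=42 'b': node 1→1 (via fail)
i=43 'c': node 1→3 (via fail)
i=44 'c': node 3→4  ** P1@[43:44]
i=45 'b': node 4→1 (via fail)
i=46 'a': node 1→2  ** P0@[45:46]
i=47 'a': node 2→15 (via fail)
i=48 'd': node 15→5 (via fail)  ** P2@[48:48]
i=49 'd': node 5→5 (via fail)  ** P2@[49:49]
i=50 'a': node 5→13
i=51 'c': node 13→14  ** P5@[49:51],P6@[50:51]
i=52 'a': node 14→15 (via fail)
i=53 'c': node 15→16  ** P6@[52:53]
i=54 'd': node 16→5 (via fail)  ** P2@[54:54]
i=55 'b': node 5→9
i=56 'c': node 9→10
i=57 'a': node 10→11
i=58 'b': node 11→12  ** P4@[54:58]
i=59 'd': node 12→5 (via fail)  ** P2@[59:59]
i=60 'd': node 5→5 (via fail)  ** P2@[60:60]
i=61 'd': node 5→5 (via fail)  ** P2@[61:61]
i=62 'c': node 5→3 (via fail)
i=63 'a': node 3→15 (via fail)
i=64 'd': node 15→5 (via fail)  ** P2@[64:64]
i=65 'a': node 5→13
i=66 'a': node 13→15 (via fail)
i=67 'd': node 15→5 (via fail)  ** P2@[67:67]
i=68 'a': node 5→13
i=69 'd': node 13→5 (via fail)  ** P2@[69:69]
i=70 'd': node 5→5 (via fail)  ** P2@[70:70]
i=71 'b': node 5→9

Result: [[0,2],[4,4],[5,2],[7,0],[9,2],[10,2],[10,3],[11,2],[12,2],[14,5],[14,6],[16,6],[18,0],[20,2],[21,2],[21,3],[23,1],[24,1],[27,1],[28,2],[32,4],[33,0],[36,2],[38,1],[44,1],[46,0],[48,2],[49,2],[51,5],[51,6],[53,6],[54,2],[58,4],[59,2],[60,2],[61,2],[64,2],[67,2],[69,2],[70,2]]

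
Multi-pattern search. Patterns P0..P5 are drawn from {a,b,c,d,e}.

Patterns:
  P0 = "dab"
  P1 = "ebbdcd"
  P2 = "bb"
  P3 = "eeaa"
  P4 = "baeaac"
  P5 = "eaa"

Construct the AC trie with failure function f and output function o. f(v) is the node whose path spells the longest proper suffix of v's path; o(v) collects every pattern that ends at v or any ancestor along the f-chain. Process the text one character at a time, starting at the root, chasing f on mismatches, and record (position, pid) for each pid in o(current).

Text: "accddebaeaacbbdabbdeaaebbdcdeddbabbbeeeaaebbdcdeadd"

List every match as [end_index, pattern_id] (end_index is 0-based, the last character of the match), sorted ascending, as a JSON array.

Construct AC machine:
Trie (insert patterns):
  0='ε' goto b→10 d→1 e→4
  1='d' goto a→2
  2='da' goto b→3
  3='dab' goto ·  ←P0
  4='e' goto a→20 b→5 e→12
  5='eb' goto b→6
  6='ebb' goto d→7
  7='ebbd' goto c→8
  8='ebbdc' goto d→9
  9='ebbdcd' goto ·  ←P1
  10='b' goto a→15 b→11
  11='bb' goto ·  ←P2
  12='ee' goto a→13
  13='eea' goto a→14
  14='eeaa' goto ·  ←P3
  15='ba' goto e→16
  16='bae' goto a→17
  17='baea' goto a→18
  18='baeaa' goto c→19
  19='baeaac' goto ·  ←P4
  20='ea' goto a→21
  21='eaa' goto ·  ←P5

BFS fail/out derivation:
  n1('d'): parent n0 fail=0; on 'd' 0 → fail=0;  out ∅∪∅=∅
  n4('e'): parent n0 fail=0; on 'e' 0 → fail=0;  out ∅∪∅=∅
  n10('b'): parent n0 fail=0; on 'b' 0 → fail=0;  out ∅∪∅=∅
  n2('da'): parent n1 fail=0; on 'a' 0 → fail=0;  out ∅∪∅=∅
  n5('eb'): parent n4 fail=0; on 'b' 0 → fail=10;  out ∅∪∅=∅
  n11('bb'): parent n10 fail=0; on 'b' 0 → fail=10;  out {2}∪∅={2}
  n12('ee'): parent n4 fail=0; on 'e' 0 → fail=4;  out ∅∪∅=∅
  n15('ba'): parent n10 fail=0; on 'a' 0 → fail=0;  out ∅∪∅=∅
  n20('ea'): parent n4 fail=0; on 'a' 0 → fail=0;  out ∅∪∅=∅
  n3('dab'): parent n2 fail=0; on 'b' 0 → fail=10;  out {0}∪∅={0}
  n6('ebb'): parent n5 fail=10; on 'b' 10 → fail=11;  out ∅∪{2}={2}
  n13('eea'): parent n12 fail=4; on 'a' 4 → fail=20;  out ∅∪∅=∅
  n16('bae'): parent n15 fail=0; on 'e' 0 → fail=4;  out ∅∪∅=∅
  n21('eaa'): parent n20 fail=0; on 'a' 0 → fail=0;  out {5}∪∅={5}
  n7('ebbd'): parent n6 fail=11; on 'd' 11→10→0 → fail=1;  out ∅∪∅=∅
  n14('eeaa'): parent n13 fail=20; on 'a' 20 → fail=21;  out {3}∪{5}={3,5}
  n17('baea'): parent n16 fail=4; on 'a' 4 → fail=20;  out ∅∪∅=∅
  n8('ebbdc'): parent n7 fail=1; on 'c' 1→0 → fail=0;  out ∅∪∅=∅
  n18('baeaa'): parent n17 fail=20; on 'a' 20 → fail=21;  out ∅∪{5}={5}
  n9('ebbdcd'): parent n8 fail=0; on 'd' 0 → fail=1;  out {1}∪∅={1}
  n19('baeaac'): parent n18 fail=21; on 'c' 21→0 → fail=0;  out {4}∪∅={4}

Text stream:
i=0 'a': node 0→0
i=1 'c': node 0→0
i=2 'c': node 0→0
i=3 'd': node 0→1
i=4 'd': node 1→1 (fail-walked)
i=5 'e': node 1→4 (fail-walked)
i=6 'b': node 4→5
i=7 'a': node 5→15 (fail-walked)
i=8 'e': node 15→16
i=9 'a': node 16→17
i=10 'a': node 17→18  ** P5@[8:10]
i=11 'c': node 18→19  ** P4@[6:11]
i=12 'b': node 19→10 (fail-walked)
i=13 'b': node 10→11  ** P2@[12:13]
i=14 'd': node 11→1 (fail-walked)
i=15 'a': node 1→2
i=16 'b': node 2→3  ** P0@[14:16]
i=17 'b': node 3→11 (fail-walked)  ** P2@[16:17]
i=18 'd': node 11→1 (fail-walked)
i=19 'e': node 1→4 (fail-walked)
i=20 'a': node 4→20
i=21 'a': node 20→21  ** P5@[19:21]
i=22 'e': node 21→4 (fail-walked)
i=23 'b': node 4→5
i=24 'b': node 5→6  ** P2@[23:24]
i=25 'd': node 6→7
i=26 'c': node 7→8
i=27 'd': node 8→9  ** P1@[22:27]
i=28 'e': node 9→4 (fail-walked)
i=29 'd': node 4→1 (fail-walked)
i=30 'd': node 1→1 (fail-walked)
i=31 'b': node 1→10 (fail-walked)
i=32 'a': node 10→15
i=33 'b': node 15→10 (fail-walked)
i=34 'b': node 10→11  ** P2@[33:34]
i=35 'b': node 11→11 (fail-walked)  ** P2@[34:35]
i=36 'e': node 11→4 (fail-walked)
i=37 'e': node 4→12
i=38 'e': node 12→12 (fail-walked)
i=39 'a': node 12→13
i=40 'a': node 13→14  ** P3@[37:40],P5@[38:40]
i=41 'e': node 14→4 (fail-walked)
i=42 'b': node 4→5
i=43 'b': node 5→6  ** P2@[42:43]
i=44 'd': node 6→7
i=45 'c': node 7→8
i=46 'd': node 8→9  ** P1@[41:46]
i=47 'e': node 9→4 (fail-walked)
i=48 'a': node 4→20
i=49 'd': node 20→1 (fail-walked)
i=50 'd': node 1→1 (fail-walked)

Result: [[10,5],[11,4],[13,2],[16,0],[17,2],[21,5],[24,2],[27,1],[34,2],[35,2],[40,3],[40,5],[43,2],[46,1]]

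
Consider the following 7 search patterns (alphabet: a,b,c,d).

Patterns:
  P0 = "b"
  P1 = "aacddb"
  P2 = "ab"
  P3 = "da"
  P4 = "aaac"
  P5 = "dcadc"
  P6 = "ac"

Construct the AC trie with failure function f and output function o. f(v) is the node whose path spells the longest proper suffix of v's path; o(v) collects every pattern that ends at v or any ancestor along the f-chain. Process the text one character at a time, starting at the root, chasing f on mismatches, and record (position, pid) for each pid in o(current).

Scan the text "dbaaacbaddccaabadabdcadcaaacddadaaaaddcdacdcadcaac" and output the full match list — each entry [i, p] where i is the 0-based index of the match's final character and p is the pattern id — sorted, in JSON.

Build automaton:
Trie nodes:
  n0 'ε': a→2 b→1 d→9
  n1 'b': ·  ←P0
  n2 'a': a→3 b→8 c→17
  n3 'aa': a→11 c→4
  n4 'aac': d→5
  n5 'aacd': d→6
  n6 'aacdd': b→7
  n7 'aacddb': ·  ←P1
  n8 'ab': ·  ←P2
  n9 'd': a→10 c→13
  n10 'da': ·  ←P3
  n11 'aaa': c→12
  n12 'aaac': ·  ←P4
  n13 'dc': a→14
  n14 'dca': d→15
  n15 'dcad': c→16
  n16 'dcadc': ·  ←P5
  n17 'ac': ·  ←P6

Failure links (BFS by depth):
  fail(1) 'b': from fail(0)=0 chase 'b': 0 ⇒ 0;  out={0}∪out(0)={0}
  fail(2) 'a': from fail(0)=0 chase 'a': 0 ⇒ 0;  out=∅∪out(0)=∅
  fail(9) 'd': from fail(0)=0 chase 'd': 0 ⇒ 0;  out=∅∪out(0)=∅
  fail(3) 'aa': from fail(2)=0 chase 'a': 0 ⇒ 2;  out=∅∪out(2)=∅
  fail(8) 'ab': from fail(2)=0 chase 'b': 0 ⇒ 1;  out={2}∪out(1)={0,2}
  fail(10) 'da': from fail(9)=0 chase 'a': 0 ⇒ 2;  out={3}∪out(2)={3}
  fail(13) 'dc': from fail(9)=0 chase 'c': 0 ⇒ 0;  out=∅∪out(0)=∅
  fail(17) 'ac': from fail(2)=0 chase 'c': 0 ⇒ 0;  out={6}∪out(0)={6}
  fail(4) 'aac': from fail(3)=2 chase 'c': 2 ⇒ 17;  out=∅∪out(17)={6}
  fail(11) 'aaa': from fail(3)=2 chase 'a': 2 ⇒ 3;  out=∅∪out(3)=∅
  fail(14) 'dca': from fail(13)=0 chase 'a': 0 ⇒ 2;  out=∅∪out(2)=∅
  fail(5) 'aacd': from fail(4)=17 chase 'd': 17→0 ⇒ 9;  out=∅∪out(9)=∅
  fail(12) 'aaac': from fail(11)=3 chase 'c': 3 ⇒ 4;  out={4}∪out(4)={4,6}
  fail(15) 'dcad': from fail(14)=2 chase 'd': 2→0 ⇒ 9;  out=∅∪out(9)=∅
  fail(6) 'aacdd': from fail(5)=9 chase 'd': 9→0 ⇒ 9;  out=∅∪out(9)=∅
  fail(16) 'dcadc': from fail(15)=9 chase 'c': 9 ⇒ 13;  out={5}∪out(13)={5}
  fail(7) 'aacddb': from fail(6)=9 chase 'b': 9→0 ⇒ 1;  out={1}∪out(1)={0,1}

Scan:
[0] read 'd'  n0⇒n9
[1] read 'b'  n9⇒n1 (fail-walked)  emit P0@[1:1]
[2] read 'a'  n1⇒n2 (fail-walked)
[3] read 'a'  n2⇒n3
[4] read 'a'  n3⇒n11
[5] read 'c'  n11⇒n12  emit P4@[2:5],P6@[4:5]
[6] read 'b'  n12⇒n1 (fail-walked)  emit P0@[6:6]
[7] read 'a'  n1⇒n2 (fail-walked)
[8] read 'd'  n2⇒n9 (fail-walked)
[9] read 'd'  n9⇒n9 (fail-walked)
[10] read 'c'  n9⇒n13
[11] read 'c'  n13⇒n0 (fail-walked)
[12] read 'a'  n0⇒n2
[13] read 'a'  n2⇒n3
[14] read 'b'  n3⇒n8 (fail-walked)  emit P0@[14:14],P2@[13:14]
[15] read 'a'  n8⇒n2 (fail-walked)
[16] read 'd'  n2⇒n9 (fail-walked)
[17] read 'a'  n9⇒n10  emit P3@[16:17]
[18] read 'b'  n10⇒n8 (fail-walked)  emit P0@[18:18],P2@[17:18]
[19] read 'd'  n8⇒n9 (fail-walked)
[20] read 'c'  n9⇒n13
[21] read 'a'  n13⇒n14
[22] read 'd'  n14⇒n15
[23] read 'c'  n15⇒n16  emit P5@[19:23]
[24] read 'a'  n16⇒n14 (fail-walked)
[25] read 'a'  n14⇒n3 (fail-walked)
[26] read 'a'  n3⇒n11
[27] read 'c'  n11⇒n12  emit P4@[24:27],P6@[26:27]
[28] read 'd'  n12⇒n5 (fail-walked)
[29] read 'd'  n5⇒n6
[30] read 'a'  n6⇒n10 (fail-walked)  emit P3@[29:30]
[31] read 'd'  n10⇒n9 (fail-walked)
[32] read 'a'  n9⇒n10  emit P3@[31:32]
[33] read 'a'  n10⇒n3 (fail-walked)
[34] read 'a'  n3⇒n11
[35] read 'a'  n11⇒n11 (fail-walked)
[36] read 'd'  n11⇒n9 (fail-walked)
[37] read 'd'  n9⇒n9 (fail-walked)
[38] read 'c'  n9⇒n13
[39] read 'd'  n13⇒n9 (fail-walked)
[40] read 'a'  n9⇒n10  emit P3@[39:40]
[41] read 'c'  n10⇒n17 (fail-walked)  emit P6@[40:41]
[42] read 'd'  n17⇒n9 (fail-walked)
[43] read 'c'  n9⇒n13
[44] read 'a'  n13⇒n14
[45] read 'd'  n14⇒n15
[46] read 'c'  n15⇒n16  emit P5@[42:46]
[47] read 'a'  n16⇒n14 (fail-walked)
[48] read 'a'  n14⇒n3 (fail-walked)
[49] read 'c'  n3⇒n4  emit P6@[48:49]

Result: [[1,0],[5,4],[5,6],[6,0],[14,0],[14,2],[17,3],[18,0],[18,2],[23,5],[27,4],[27,6],[30,3],[32,3],[40,3],[41,6],[46,5],[49,6]]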